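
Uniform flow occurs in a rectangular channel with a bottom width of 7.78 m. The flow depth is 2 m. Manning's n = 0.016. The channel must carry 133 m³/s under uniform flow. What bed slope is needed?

S = 0.0129

Flow area A = b·y = 7.78 × 2 = 15.56 m². Wetted perimeter P = b + 2y = 7.78 + 2×2 = 11.78 m.
Hydraulic radius R = A/P = 15.56/11.78 = 1.321 m.
From Manning's equation, S = [nQ / (1 A R^(2/3))]² = [0.016 × 133 / (1 × 15.56 × 1.321^(2/3))]² = 0.0129.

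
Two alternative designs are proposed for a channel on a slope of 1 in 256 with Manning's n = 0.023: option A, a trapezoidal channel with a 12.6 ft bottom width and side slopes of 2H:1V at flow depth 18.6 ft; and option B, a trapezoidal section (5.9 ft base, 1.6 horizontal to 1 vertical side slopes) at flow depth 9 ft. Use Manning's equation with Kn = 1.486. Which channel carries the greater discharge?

channel A

Channel A: With bottom width b = 12.6 ft and side slope z = 2: A = (b + zy)y = (12.6 + 2×18.6)×18.6 = 926.3 ft²; P = b + 2y√(1+z²) = 12.6 + 2×18.6×2.236 = 95.78 ft. Hydraulic radius R = A/P = 926.3/95.78 = 9.671 ft. Q_A = (1.486/0.023)·926.3·9.671^(2/3)·√0.003906 = 16980 ft³/s.
Channel B: With bottom width b = 5.9 ft and side slope z = 1.6: A = (b + zy)y = (5.9 + 1.6×9)×9 = 182.7 ft²; P = b + 2y√(1+z²) = 5.9 + 2×9×1.887 = 39.86 ft. Hydraulic radius R = A/P = 182.7/39.86 = 4.583 ft. Q_B = (1.486/0.023)·182.7·4.583^(2/3)·√0.003906 = 2036 ft³/s.
Q_A = 16980 ft³/s vs Q_B = 2036 ft³/s, so channel A carries more.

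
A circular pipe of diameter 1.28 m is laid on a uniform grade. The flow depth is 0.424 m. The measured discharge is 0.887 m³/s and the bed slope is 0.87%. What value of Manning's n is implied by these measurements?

For a circular section of diameter D = 1.28 m at depth y = 0.424 m, the central angle is θ = 2 arccos(1 − 2y/D) = 2.453 rad. Then A = (D²/8)(θ − sin θ) = 0.3723 m² and P = Dθ/2 = 1.57 m.
Hydraulic radius R = A/P = 0.3723/1.57 = 0.2371 m.
Rearranging Manning's equation: n = (1/Q) A R^(2/3) S^(1/2) = (1/0.887) × 0.3723 × 0.2371^(2/3) × √0.0087 = 0.015.

n = 0.015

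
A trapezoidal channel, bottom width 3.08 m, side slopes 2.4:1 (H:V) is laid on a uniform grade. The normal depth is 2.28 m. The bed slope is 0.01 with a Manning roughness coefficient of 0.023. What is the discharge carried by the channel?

Q = 101 m³/s

With bottom width b = 3.08 m and side slope z = 2.4: A = (b + zy)y = (3.08 + 2.4×2.28)×2.28 = 19.5 m²; P = b + 2y√(1+z²) = 3.08 + 2×2.28×2.6 = 14.94 m.
Hydraulic radius R = A/P = 19.5/14.94 = 1.305 m.
Manning's equation: Q = (1/n) A R^(2/3) S^(1/2) = (1/0.023) × 19.5 × 1.305^(2/3) × 0.01^(1/2) = 101 m³/s.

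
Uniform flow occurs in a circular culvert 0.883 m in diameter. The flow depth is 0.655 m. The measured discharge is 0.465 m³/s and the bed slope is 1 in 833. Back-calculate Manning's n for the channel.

For a circular section of diameter D = 0.883 m at depth y = 0.655 m, the central angle is θ = 2 arccos(1 − 2y/D) = 4.151 rad. Then A = (D²/8)(θ − sin θ) = 0.4871 m² and P = Dθ/2 = 1.833 m.
Hydraulic radius R = A/P = 0.4871/1.833 = 0.2658 m.
Rearranging Manning's equation: n = (1/Q) A R^(2/3) S^(1/2) = (1/0.465) × 0.4871 × 0.2658^(2/3) × √0.0012 = 0.015.

n = 0.015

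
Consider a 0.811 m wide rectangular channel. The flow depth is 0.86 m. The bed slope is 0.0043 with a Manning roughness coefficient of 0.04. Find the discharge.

Flow area A = b·y = 0.811 × 0.86 = 0.6975 m². Wetted perimeter P = b + 2y = 0.811 + 2×0.86 = 2.531 m.
Hydraulic radius R = A/P = 0.6975/2.531 = 0.2756 m.
Manning's equation: Q = (1/n) A R^(2/3) S^(1/2) = (1/0.04) × 0.6975 × 0.2756^(2/3) × 0.0043^(1/2) = 0.484 m³/s.

Q = 0.484 m³/s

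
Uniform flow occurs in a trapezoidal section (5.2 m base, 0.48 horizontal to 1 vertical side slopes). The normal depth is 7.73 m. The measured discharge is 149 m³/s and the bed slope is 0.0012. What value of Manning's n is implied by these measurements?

n = 0.0339

With bottom width b = 5.2 m and side slope z = 0.48: A = (b + zy)y = (5.2 + 0.48×7.73)×7.73 = 68.88 m²; P = b + 2y√(1+z²) = 5.2 + 2×7.73×1.109 = 22.35 m.
Hydraulic radius R = A/P = 68.88/22.35 = 3.082 m.
Rearranging Manning's equation: n = (1/Q) A R^(2/3) S^(1/2) = (1/149) × 68.88 × 3.082^(2/3) × √0.0012 = 0.0339.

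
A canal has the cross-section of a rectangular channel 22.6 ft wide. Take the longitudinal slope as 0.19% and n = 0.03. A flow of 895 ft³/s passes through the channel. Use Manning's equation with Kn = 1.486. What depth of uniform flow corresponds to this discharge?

Manning's equation rearranged: A R^(2/3) = nQ / (1.486·√S) = 0.03 × 895 / (1.486 × √0.0019) = 414.5.
Try y = 7.58 ft: A R^(2/3) = 469.5 — high.
Try y = 6.22 ft: A R^(2/3) = 354.9 — low.
Try y = 6.94 ft: A R^(2/3) = 414.7 — close enough.

y_n = 6.94 ft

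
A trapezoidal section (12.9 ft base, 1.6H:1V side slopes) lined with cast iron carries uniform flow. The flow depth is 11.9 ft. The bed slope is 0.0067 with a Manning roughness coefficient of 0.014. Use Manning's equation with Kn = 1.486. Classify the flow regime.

supercritical

With bottom width b = 12.9 ft and side slope z = 1.6: A = (b + zy)y = (12.9 + 1.6×11.9)×11.9 = 380.1 ft²; P = b + 2y√(1+z²) = 12.9 + 2×11.9×1.887 = 57.81 ft.
Hydraulic radius R = A/P = 380.1/57.81 = 6.575 ft.
V = (1.486/n) R^(2/3) √S = (1.486/0.014) × 6.575^(2/3) × √0.0067 = 30.49 ft/s. Hydraulic depth D_h = A/T = 380.1/50.98 = 7.456 ft.
Froude number Fr = V/√(g·D_h) = 30.49/√(32.2×7.456) = 1.97, which is greater than 1, so the flow is supercritical.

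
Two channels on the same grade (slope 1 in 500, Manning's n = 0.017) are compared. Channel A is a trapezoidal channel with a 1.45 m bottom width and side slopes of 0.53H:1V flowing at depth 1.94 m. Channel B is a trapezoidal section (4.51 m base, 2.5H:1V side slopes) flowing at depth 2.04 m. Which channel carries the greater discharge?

channel B

Channel A: With bottom width b = 1.45 m and side slope z = 0.53: A = (b + zy)y = (1.45 + 0.53×1.94)×1.94 = 4.808 m²; P = b + 2y√(1+z²) = 1.45 + 2×1.94×1.132 = 5.841 m. Hydraulic radius R = A/P = 4.808/5.841 = 0.8231 m. Q_A = (1/0.017)·4.808·0.8231^(2/3)·√0.002 = 11.11 m³/s.
Channel B: With bottom width b = 4.51 m and side slope z = 2.5: A = (b + zy)y = (4.51 + 2.5×2.04)×2.04 = 19.6 m²; P = b + 2y√(1+z²) = 4.51 + 2×2.04×2.693 = 15.5 m. Hydraulic radius R = A/P = 19.6/15.5 = 1.265 m. Q_B = (1/0.017)·19.6·1.265^(2/3)·√0.002 = 60.33 m³/s.
Q_A = 11.11 m³/s vs Q_B = 60.33 m³/s, so channel B carries more.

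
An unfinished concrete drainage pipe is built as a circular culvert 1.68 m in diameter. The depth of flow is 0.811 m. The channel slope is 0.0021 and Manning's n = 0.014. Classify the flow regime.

For a circular section of diameter D = 1.68 m at depth y = 0.811 m, the central angle is θ = 2 arccos(1 − 2y/D) = 3.073 rad. Then A = (D²/8)(θ − sin θ) = 1.06 m² and P = Dθ/2 = 2.581 m.
Hydraulic radius R = A/P = 1.06/2.581 = 0.4106 m.
V = (1/n) R^(2/3) √S = (1/0.014) × 0.4106^(2/3) × √0.0021 = 1.808 m/s. Hydraulic depth D_h = A/T = 1.06/1.679 = 0.6311 m.
Froude number Fr = V/√(g·D_h) = 1.808/√(9.81×0.6311) = 0.727, which is less than 1, so the flow is subcritical.

subcritical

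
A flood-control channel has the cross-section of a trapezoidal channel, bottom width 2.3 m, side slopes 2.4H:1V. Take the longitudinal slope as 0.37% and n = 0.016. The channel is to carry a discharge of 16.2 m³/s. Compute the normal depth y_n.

y_n = 1.11 m

Manning's equation rearranged: A R^(2/3) = nQ / (1·√S) = 0.016 × 16.2 / (√0.0037) = 4.261.
At y = 1.22 m: A R^(2/3) = 5.208 — over.
At y = 0.953 m: A R^(2/3) = 3.119 — short.
At y = 1.11 m: A R^(2/3) = 4.272 — close enough.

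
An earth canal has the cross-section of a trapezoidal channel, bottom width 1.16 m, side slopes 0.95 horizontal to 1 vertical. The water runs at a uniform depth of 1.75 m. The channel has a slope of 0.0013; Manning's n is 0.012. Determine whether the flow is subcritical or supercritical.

With bottom width b = 1.16 m and side slope z = 0.95: A = (b + zy)y = (1.16 + 0.95×1.75)×1.75 = 4.939 m²; P = b + 2y√(1+z²) = 1.16 + 2×1.75×1.379 = 5.988 m.
Hydraulic radius R = A/P = 4.939/5.988 = 0.8249 m.
V = (1/n) R^(2/3) √S = (1/0.012) × 0.8249^(2/3) × √0.0013 = 2.643 m/s. Hydraulic depth D_h = A/T = 4.939/4.485 = 1.101 m.
Froude number Fr = V/√(g·D_h) = 2.643/√(9.81×1.101) = 0.804, which is less than 1, so the flow is subcritical.

subcritical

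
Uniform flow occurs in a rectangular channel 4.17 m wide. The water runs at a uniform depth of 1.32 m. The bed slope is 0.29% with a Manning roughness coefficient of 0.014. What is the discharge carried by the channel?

Q = 18.4 m³/s

Flow area A = b·y = 4.17 × 1.32 = 5.504 m². Wetted perimeter P = b + 2y = 4.17 + 2×1.32 = 6.81 m.
Hydraulic radius R = A/P = 5.504/6.81 = 0.8083 m.
Manning's equation: Q = (1/n) A R^(2/3) S^(1/2) = (1/0.014) × 5.504 × 0.8083^(2/3) × 0.0029^(1/2) = 18.4 m³/s.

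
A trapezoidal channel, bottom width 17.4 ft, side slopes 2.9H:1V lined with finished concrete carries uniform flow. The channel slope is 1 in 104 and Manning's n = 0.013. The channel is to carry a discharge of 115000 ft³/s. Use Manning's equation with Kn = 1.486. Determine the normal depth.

Manning's equation rearranged: A R^(2/3) = nQ / (1.486·√S) = 0.013 × 115000 / (1.486 × √0.009615) = 10260.
At y = 25.6 ft: A R^(2/3) = 13270 — too large.
At y = 18.2 ft: A R^(2/3) = 5888 — too small.
At y = 23 ft: A R^(2/3) = 10250 — ≈ 10260.

y_n = 23 ft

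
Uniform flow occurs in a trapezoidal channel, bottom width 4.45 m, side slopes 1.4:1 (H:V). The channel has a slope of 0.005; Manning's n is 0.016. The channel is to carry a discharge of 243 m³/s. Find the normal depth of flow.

y_n = 3.61 m

Manning's equation rearranged: A R^(2/3) = nQ / (1·√S) = 0.016 × 243 / (√0.005) = 54.98.
At y = 4.11 m: A R^(2/3) = 72.13 — too large.
At y = 3.14 m: A R^(2/3) = 41.42 — too small.
At y = 3.61 m: A R^(2/3) = 55.07 — matches.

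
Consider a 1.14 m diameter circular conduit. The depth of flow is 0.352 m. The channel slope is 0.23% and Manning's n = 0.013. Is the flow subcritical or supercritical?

For a circular section of diameter D = 1.14 m at depth y = 0.352 m, the central angle is θ = 2 arccos(1 − 2y/D) = 2.357 rad. Then A = (D²/8)(θ − sin θ) = 0.268 m² and P = Dθ/2 = 1.343 m.
Hydraulic radius R = A/P = 0.268/1.343 = 0.1995 m.
V = (1/n) R^(2/3) √S = (1/0.013) × 0.1995^(2/3) × √0.0023 = 1.26 m/s. Hydraulic depth D_h = A/T = 0.268/1.053 = 0.2545 m.
Froude number Fr = V/√(g·D_h) = 1.26/√(9.81×0.2545) = 0.797, which is less than 1, so the flow is subcritical.

subcritical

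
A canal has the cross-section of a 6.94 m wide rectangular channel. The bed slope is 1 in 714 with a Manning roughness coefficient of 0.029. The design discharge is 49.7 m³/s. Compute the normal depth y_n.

Manning's equation rearranged: A R^(2/3) = nQ / (1·√S) = 0.029 × 49.7 / (√0.001401) = 38.51.
Trying y = 4.43 m: A R^(2/3) = 47.92 — high.
Trying y = 3.75 m: A R^(2/3) = 38.54 — matches.

y_n = 3.75 m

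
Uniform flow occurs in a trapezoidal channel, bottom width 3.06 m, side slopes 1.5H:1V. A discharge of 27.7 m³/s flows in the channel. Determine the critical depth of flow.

y_c = 1.57 m

At critical depth, Q² T / (g A³) = 1, i.e. A³/T = Q²/g = 27.7²/9.81 = 78.22.
At y = 1.82 m: A³/T = 137.3 — high.
At y = 1.35 m: A³/T = 45.5 — low.
At y = 1.57 m: A³/T = 79.08 — matches.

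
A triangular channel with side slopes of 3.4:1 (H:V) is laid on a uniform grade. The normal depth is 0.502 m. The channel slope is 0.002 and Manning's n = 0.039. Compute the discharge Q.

Q = 0.38 m³/s

For a triangular section with side slope z = 3.4: A = zy² = 3.4×0.502² = 0.8568 m²; P = 2y√(1+z²) = 2×0.502×3.544 = 3.558 m.
Hydraulic radius R = A/P = 0.8568/3.558 = 0.2408 m.
Manning's equation: Q = (1/n) A R^(2/3) S^(1/2) = (1/0.039) × 0.8568 × 0.2408^(2/3) × 0.002^(1/2) = 0.38 m³/s.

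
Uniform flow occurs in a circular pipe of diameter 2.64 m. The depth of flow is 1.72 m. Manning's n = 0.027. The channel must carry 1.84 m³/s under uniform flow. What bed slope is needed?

S = 0.000249

For a circular section of diameter D = 2.64 m at depth y = 1.72 m, the central angle is θ = 2 arccos(1 − 2y/D) = 3.757 rad. Then A = (D²/8)(θ − sin θ) = 3.777 m² and P = Dθ/2 = 4.96 m.
Hydraulic radius R = A/P = 3.777/4.96 = 0.7615 m.
From Manning's equation, S = [nQ / (1 A R^(2/3))]² = [0.027 × 1.84 / (1 × 3.777 × 0.7615^(2/3))]² = 0.000249.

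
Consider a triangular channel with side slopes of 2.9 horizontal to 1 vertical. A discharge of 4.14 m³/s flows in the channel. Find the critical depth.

At critical depth, Q² T / (g A³) = 1, i.e. A³/T = Q²/g = 4.14²/9.81 = 1.747.
Try y = 0.679 m: A³/T = 0.6069 — low.
Try y = 0.942 m: A³/T = 3.119 — high.
Try y = 0.839 m: A³/T = 1.748 — close enough.

y_c = 0.839 m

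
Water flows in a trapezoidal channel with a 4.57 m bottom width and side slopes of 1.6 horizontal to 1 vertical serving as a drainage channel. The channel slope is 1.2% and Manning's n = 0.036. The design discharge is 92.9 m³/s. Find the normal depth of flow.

y_n = 2.59 m

Manning's equation rearranged: A R^(2/3) = nQ / (1·√S) = 0.036 × 92.9 / (√0.012) = 30.53.
Try y = 1.81 m: A R^(2/3) = 15.14 — low.
Try y = 2.89 m: A R^(2/3) = 38.1 — high.
Try y = 2.59 m: A R^(2/3) = 30.53 — close enough.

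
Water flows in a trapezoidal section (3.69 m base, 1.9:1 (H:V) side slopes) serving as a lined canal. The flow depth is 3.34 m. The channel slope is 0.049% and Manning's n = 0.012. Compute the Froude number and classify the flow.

With bottom width b = 3.69 m and side slope z = 1.9: A = (b + zy)y = (3.69 + 1.9×3.34)×3.34 = 33.52 m²; P = b + 2y√(1+z²) = 3.69 + 2×3.34×2.147 = 18.03 m.
Hydraulic radius R = A/P = 33.52/18.03 = 1.859 m.
V = (1/n) R^(2/3) √S = (1/0.012) × 1.859^(2/3) × √0.00049 = 2.789 m/s. Hydraulic depth D_h = A/T = 33.52/16.38 = 2.046 m.
Froude number Fr = V/√(g·D_h) = 2.789/√(9.81×2.046) = 0.622, which is less than 1, so the flow is subcritical.

subcritical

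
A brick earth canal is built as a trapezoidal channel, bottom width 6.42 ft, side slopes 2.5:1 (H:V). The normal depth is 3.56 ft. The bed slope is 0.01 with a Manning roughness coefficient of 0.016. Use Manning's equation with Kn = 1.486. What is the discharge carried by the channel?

With bottom width b = 6.42 ft and side slope z = 2.5: A = (b + zy)y = (6.42 + 2.5×3.56)×3.56 = 54.54 ft²; P = b + 2y√(1+z²) = 6.42 + 2×3.56×2.693 = 25.59 ft.
Hydraulic radius R = A/P = 54.54/25.59 = 2.131 ft.
Manning's equation: Q = (1.486/n) A R^(2/3) S^(1/2) = (1.486/0.016) × 54.54 × 2.131^(2/3) × 0.01^(1/2) = 839 ft³/s.

Q = 839 ft³/s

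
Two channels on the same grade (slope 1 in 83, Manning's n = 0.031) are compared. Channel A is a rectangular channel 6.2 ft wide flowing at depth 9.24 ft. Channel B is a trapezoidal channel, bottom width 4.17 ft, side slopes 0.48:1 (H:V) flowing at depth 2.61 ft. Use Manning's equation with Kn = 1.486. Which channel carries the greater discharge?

Channel A: Flow area A = b·y = 6.2 × 9.24 = 57.29 ft². Wetted perimeter P = b + 2y = 6.2 + 2×9.24 = 24.68 ft. Hydraulic radius R = A/P = 57.29/24.68 = 2.321 ft. Q_A = (1.486/0.031)·57.29·2.321^(2/3)·√0.01205 = 528.4 ft³/s.
Channel B: With bottom width b = 4.17 ft and side slope z = 0.48: A = (b + zy)y = (4.17 + 0.48×2.61)×2.61 = 14.15 ft²; P = b + 2y√(1+z²) = 4.17 + 2×2.61×1.109 = 9.96 ft. Hydraulic radius R = A/P = 14.15/9.96 = 1.421 ft. Q_B = (1.486/0.031)·14.15·1.421^(2/3)·√0.01205 = 94.13 ft³/s.
Q_A = 528.4 ft³/s vs Q_B = 94.13 ft³/s, so channel A carries more.

channel A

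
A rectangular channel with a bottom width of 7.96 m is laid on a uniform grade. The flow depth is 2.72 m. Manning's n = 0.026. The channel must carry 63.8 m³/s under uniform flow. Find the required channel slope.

S = 0.0031

Flow area A = b·y = 7.96 × 2.72 = 21.65 m². Wetted perimeter P = b + 2y = 7.96 + 2×2.72 = 13.4 m.
Hydraulic radius R = A/P = 21.65/13.4 = 1.616 m.
From Manning's equation, S = [nQ / (1 A R^(2/3))]² = [0.026 × 63.8 / (1 × 21.65 × 1.616^(2/3))]² = 0.0031.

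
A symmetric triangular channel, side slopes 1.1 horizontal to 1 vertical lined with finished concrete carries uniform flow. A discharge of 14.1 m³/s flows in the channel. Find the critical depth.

At critical depth, Q² T / (g A³) = 1, i.e. A³/T = Q²/g = 14.1²/9.81 = 20.27.
Trying y = 2.23 m: A³/T = 33.36 — too large.
Trying y = 1.67 m: A³/T = 7.858 — too small.
Trying y = 2.02 m: A³/T = 20.35 — close enough.

y_c = 2.02 m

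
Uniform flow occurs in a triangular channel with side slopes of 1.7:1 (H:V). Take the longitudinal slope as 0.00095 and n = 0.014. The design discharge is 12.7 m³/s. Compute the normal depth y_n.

y_n = 1.95 m

Manning's equation rearranged: A R^(2/3) = nQ / (1·√S) = 0.014 × 12.7 / (√0.00095) = 5.769.
Trying y = 1.55 m: A R^(2/3) = 3.121 — low.
Trying y = 1.95 m: A R^(2/3) = 5.757 — ≈ 5.769.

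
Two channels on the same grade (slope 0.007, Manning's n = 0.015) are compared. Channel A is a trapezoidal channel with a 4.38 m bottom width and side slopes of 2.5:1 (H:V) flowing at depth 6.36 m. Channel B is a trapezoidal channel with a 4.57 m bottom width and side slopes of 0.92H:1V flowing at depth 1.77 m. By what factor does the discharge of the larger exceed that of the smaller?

Channel A: With bottom width b = 4.38 m and side slope z = 2.5: A = (b + zy)y = (4.38 + 2.5×6.36)×6.36 = 129 m²; P = b + 2y√(1+z²) = 4.38 + 2×6.36×2.693 = 38.63 m. Hydraulic radius R = A/P = 129/38.63 = 3.339 m. Q_A = (1/0.015)·129·3.339^(2/3)·√0.007 = 1607 m³/s.
Channel B: With bottom width b = 4.57 m and side slope z = 0.92: A = (b + zy)y = (4.57 + 0.92×1.77)×1.77 = 10.97 m²; P = b + 2y√(1+z²) = 4.57 + 2×1.77×1.359 = 9.38 m. Hydraulic radius R = A/P = 10.97/9.38 = 1.17 m. Q_B = (1/0.015)·10.97·1.17^(2/3)·√0.007 = 67.93 m³/s.
The larger discharge is 1607 m³/s and the smaller is 67.93 m³/s; the ratio is 23.7.

23.7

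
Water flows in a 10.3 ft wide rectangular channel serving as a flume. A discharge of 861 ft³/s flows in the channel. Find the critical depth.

For a rectangular channel, critical depth y_c = (q²/g)^(1/3) where q = Q/b = 861/10.3 = 83.59 ft²/s.
So y_c = (83.59²/32.2)^(1/3) = 6.01 ft.

y_c = 6.01 ft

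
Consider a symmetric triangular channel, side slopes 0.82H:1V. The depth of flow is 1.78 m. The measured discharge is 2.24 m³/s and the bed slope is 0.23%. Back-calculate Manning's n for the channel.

For a triangular section with side slope z = 0.82: A = zy² = 0.82×1.78² = 2.598 m²; P = 2y√(1+z²) = 2×1.78×1.293 = 4.604 m.
Hydraulic radius R = A/P = 2.598/4.604 = 0.5643 m.
Rearranging Manning's equation: n = (1/Q) A R^(2/3) S^(1/2) = (1/2.24) × 2.598 × 0.5643^(2/3) × √0.0023 = 0.038.

n = 0.038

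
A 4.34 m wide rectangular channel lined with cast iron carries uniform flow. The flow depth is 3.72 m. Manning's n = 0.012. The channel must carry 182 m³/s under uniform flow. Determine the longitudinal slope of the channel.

Flow area A = b·y = 4.34 × 3.72 = 16.14 m². Wetted perimeter P = b + 2y = 4.34 + 2×3.72 = 11.78 m.
Hydraulic radius R = A/P = 16.14/11.78 = 1.371 m.
From Manning's equation, S = [nQ / (1 A R^(2/3))]² = [0.012 × 182 / (1 × 16.14 × 1.371^(2/3))]² = 0.012.

S = 0.012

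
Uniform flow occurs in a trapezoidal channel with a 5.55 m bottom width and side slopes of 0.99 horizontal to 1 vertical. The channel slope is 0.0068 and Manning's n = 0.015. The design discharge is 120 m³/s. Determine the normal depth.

Manning's equation rearranged: A R^(2/3) = nQ / (1·√S) = 0.015 × 120 / (√0.0068) = 21.83.
Try y = 2.45 m: A R^(2/3) = 26.4 — too large.
Try y = 1.82 m: A R^(2/3) = 15.56 — too small.
Try y = 2.2 m: A R^(2/3) = 21.76 — matches.

y_n = 2.2 m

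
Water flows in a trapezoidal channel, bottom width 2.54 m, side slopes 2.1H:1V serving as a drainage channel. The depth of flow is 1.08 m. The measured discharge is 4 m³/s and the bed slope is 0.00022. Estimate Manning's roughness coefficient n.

n = 0.015

With bottom width b = 2.54 m and side slope z = 2.1: A = (b + zy)y = (2.54 + 2.1×1.08)×1.08 = 5.193 m²; P = b + 2y√(1+z²) = 2.54 + 2×1.08×2.326 = 7.564 m.
Hydraulic radius R = A/P = 5.193/7.564 = 0.6865 m.
Rearranging Manning's equation: n = (1/Q) A R^(2/3) S^(1/2) = (1/4) × 5.193 × 0.6865^(2/3) × √0.00022 = 0.015.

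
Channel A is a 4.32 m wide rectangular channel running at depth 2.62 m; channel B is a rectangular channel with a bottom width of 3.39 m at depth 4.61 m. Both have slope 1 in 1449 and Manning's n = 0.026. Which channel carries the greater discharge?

channel B

Channel A: Flow area A = b·y = 4.32 × 2.62 = 11.32 m². Wetted perimeter P = b + 2y = 4.32 + 2×2.62 = 9.56 m. Hydraulic radius R = A/P = 11.32/9.56 = 1.184 m. Q_A = (1/0.026)·11.32·1.184^(2/3)·√0.0006901 = 12.8 m³/s.
Channel B: Flow area A = b·y = 3.39 × 4.61 = 15.63 m². Wetted perimeter P = b + 2y = 3.39 + 2×4.61 = 12.61 m. Hydraulic radius R = A/P = 15.63/12.61 = 1.239 m. Q_B = (1/0.026)·15.63·1.239^(2/3)·√0.0006901 = 18.22 m³/s.
Q_A = 12.8 m³/s vs Q_B = 18.22 m³/s, so channel B carries more.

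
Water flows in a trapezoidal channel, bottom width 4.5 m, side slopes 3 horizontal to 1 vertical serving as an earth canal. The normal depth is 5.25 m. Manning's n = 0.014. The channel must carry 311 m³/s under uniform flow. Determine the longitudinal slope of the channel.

With bottom width b = 4.5 m and side slope z = 3: A = (b + zy)y = (4.5 + 3×5.25)×5.25 = 106.3 m²; P = b + 2y√(1+z²) = 4.5 + 2×5.25×3.162 = 37.7 m.
Hydraulic radius R = A/P = 106.3/37.7 = 2.82 m.
From Manning's equation, S = [nQ / (1 A R^(2/3))]² = [0.014 × 311 / (1 × 106.3 × 2.82^(2/3))]² = 0.000421.

S = 0.000421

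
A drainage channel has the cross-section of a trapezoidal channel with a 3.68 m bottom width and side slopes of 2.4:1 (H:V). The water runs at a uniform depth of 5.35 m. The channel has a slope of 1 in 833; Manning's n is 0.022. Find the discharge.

Q = 277 m³/s

With bottom width b = 3.68 m and side slope z = 2.4: A = (b + zy)y = (3.68 + 2.4×5.35)×5.35 = 88.38 m²; P = b + 2y√(1+z²) = 3.68 + 2×5.35×2.6 = 31.5 m.
Hydraulic radius R = A/P = 88.38/31.5 = 2.806 m.
Manning's equation: Q = (1/n) A R^(2/3) S^(1/2) = (1/0.022) × 88.38 × 2.806^(2/3) × 0.0012^(1/2) = 277 m³/s.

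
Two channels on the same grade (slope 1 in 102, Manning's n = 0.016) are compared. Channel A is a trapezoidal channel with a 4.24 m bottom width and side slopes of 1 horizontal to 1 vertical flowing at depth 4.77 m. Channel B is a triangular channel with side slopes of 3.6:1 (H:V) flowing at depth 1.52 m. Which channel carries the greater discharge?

channel A

Channel A: With bottom width b = 4.24 m and side slope z = 1: A = (b + zy)y = (4.24 + 1×4.77)×4.77 = 42.98 m²; P = b + 2y√(1+z²) = 4.24 + 2×4.77×1.414 = 17.73 m. Hydraulic radius R = A/P = 42.98/17.73 = 2.424 m. Q_A = (1/0.016)·42.98·2.424^(2/3)·√0.009804 = 479.9 m³/s.
Channel B: For a triangular section with side slope z = 3.6: A = zy² = 3.6×1.52² = 8.317 m²; P = 2y√(1+z²) = 2×1.52×3.736 = 11.36 m. Hydraulic radius R = A/P = 8.317/11.36 = 0.7323 m. Q_B = (1/0.016)·8.317·0.7323^(2/3)·√0.009804 = 41.82 m³/s.
Q_A = 479.9 m³/s vs Q_B = 41.82 m³/s, so channel A carries more.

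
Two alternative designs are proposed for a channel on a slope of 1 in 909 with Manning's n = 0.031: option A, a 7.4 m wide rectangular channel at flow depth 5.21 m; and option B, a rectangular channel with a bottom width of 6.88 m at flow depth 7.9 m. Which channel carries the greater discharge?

Channel A: Flow area A = b·y = 7.4 × 5.21 = 38.55 m². Wetted perimeter P = b + 2y = 7.4 + 2×5.21 = 17.82 m. Hydraulic radius R = A/P = 38.55/17.82 = 2.164 m. Q_A = (1/0.031)·38.55·2.164^(2/3)·√0.0011 = 69 m³/s.
Channel B: Flow area A = b·y = 6.88 × 7.9 = 54.35 m². Wetted perimeter P = b + 2y = 6.88 + 2×7.9 = 22.68 m. Hydraulic radius R = A/P = 54.35/22.68 = 2.396 m. Q_B = (1/0.031)·54.35·2.396^(2/3)·√0.0011 = 104.1 m³/s.
Q_A = 69 m³/s vs Q_B = 104.1 m³/s, so channel B carries more.

channel B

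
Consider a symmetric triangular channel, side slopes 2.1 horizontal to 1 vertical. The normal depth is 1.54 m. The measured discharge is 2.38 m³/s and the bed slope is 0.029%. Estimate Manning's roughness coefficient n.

For a triangular section with side slope z = 2.1: A = zy² = 2.1×1.54² = 4.98 m²; P = 2y√(1+z²) = 2×1.54×2.326 = 7.164 m.
Hydraulic radius R = A/P = 4.98/7.164 = 0.6952 m.
Rearranging Manning's equation: n = (1/Q) A R^(2/3) S^(1/2) = (1/2.38) × 4.98 × 0.6952^(2/3) × √0.00029 = 0.028.

n = 0.028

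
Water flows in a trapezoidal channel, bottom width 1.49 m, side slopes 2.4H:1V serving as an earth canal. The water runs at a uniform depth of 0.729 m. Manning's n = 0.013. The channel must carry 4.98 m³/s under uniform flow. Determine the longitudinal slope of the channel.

S = 0.0022

With bottom width b = 1.49 m and side slope z = 2.4: A = (b + zy)y = (1.49 + 2.4×0.729)×0.729 = 2.362 m²; P = b + 2y√(1+z²) = 1.49 + 2×0.729×2.6 = 5.281 m.
Hydraulic radius R = A/P = 2.362/5.281 = 0.4472 m.
From Manning's equation, S = [nQ / (1 A R^(2/3))]² = [0.013 × 4.98 / (1 × 2.362 × 0.4472^(2/3))]² = 0.0022.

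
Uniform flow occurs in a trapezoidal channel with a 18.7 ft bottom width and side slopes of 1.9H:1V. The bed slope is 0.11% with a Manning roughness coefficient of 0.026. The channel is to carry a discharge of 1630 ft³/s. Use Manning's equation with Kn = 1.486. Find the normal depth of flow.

Manning's equation rearranged: A R^(2/3) = nQ / (1.486·√S) = 0.026 × 1630 / (1.486 × √0.0011) = 859.9.
Trying y = 10.1 ft: A R^(2/3) = 1287 — too large.
Trying y = 8.27 ft: A R^(2/3) = 859.6 — matches.

y_n = 8.27 ft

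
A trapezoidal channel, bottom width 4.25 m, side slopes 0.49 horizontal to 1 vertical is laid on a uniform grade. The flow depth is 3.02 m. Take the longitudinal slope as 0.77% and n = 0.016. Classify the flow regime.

supercritical

With bottom width b = 4.25 m and side slope z = 0.49: A = (b + zy)y = (4.25 + 0.49×3.02)×3.02 = 17.3 m²; P = b + 2y√(1+z²) = 4.25 + 2×3.02×1.114 = 10.98 m.
Hydraulic radius R = A/P = 17.3/10.98 = 1.577 m.
V = (1/n) R^(2/3) √S = (1/0.016) × 1.577^(2/3) × √0.0077 = 7.429 m/s. Hydraulic depth D_h = A/T = 17.3/7.21 = 2.4 m.
Froude number Fr = V/√(g·D_h) = 7.429/√(9.81×2.4) = 1.53, which is greater than 1, so the flow is supercritical.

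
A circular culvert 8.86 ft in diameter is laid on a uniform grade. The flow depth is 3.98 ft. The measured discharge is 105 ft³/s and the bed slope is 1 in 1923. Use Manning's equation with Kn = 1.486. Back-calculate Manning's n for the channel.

For a circular section of diameter D = 8.86 ft at depth y = 3.98 ft, the central angle is θ = 2 arccos(1 − 2y/D) = 2.938 rad. Then A = (D²/8)(θ − sin θ) = 26.85 ft² and P = Dθ/2 = 13.02 ft.
Hydraulic radius R = A/P = 26.85/13.02 = 2.063 ft.
Rearranging Manning's equation: n = (1.486/Q) A R^(2/3) S^(1/2) = (1.486/105) × 26.85 × 2.063^(2/3) × √0.00052 = 0.014.

n = 0.014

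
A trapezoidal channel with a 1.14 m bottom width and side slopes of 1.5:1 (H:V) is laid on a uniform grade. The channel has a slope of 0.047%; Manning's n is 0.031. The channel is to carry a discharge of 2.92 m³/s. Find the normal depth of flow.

Manning's equation rearranged: A R^(2/3) = nQ / (1·√S) = 0.031 × 2.92 / (√0.00047) = 4.175.
Trying y = 1.06 m: A R^(2/3) = 2.02 — too small.
Trying y = 1.48 m: A R^(2/3) = 4.17 — close enough.

y_n = 1.48 m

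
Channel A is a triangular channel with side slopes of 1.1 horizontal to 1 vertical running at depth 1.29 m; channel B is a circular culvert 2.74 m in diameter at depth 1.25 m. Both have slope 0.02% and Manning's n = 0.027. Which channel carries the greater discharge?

Channel A: For a triangular section with side slope z = 1.1: A = zy² = 1.1×1.29² = 1.831 m²; P = 2y√(1+z²) = 2×1.29×1.487 = 3.835 m. Hydraulic radius R = A/P = 1.831/3.835 = 0.4773 m. Q_A = (1/0.027)·1.831·0.4773^(2/3)·√0.0002 = 0.5855 m³/s.
Channel B: For a circular section of diameter D = 2.74 m at depth y = 1.25 m, the central angle is θ = 2 arccos(1 − 2y/D) = 2.966 rad. Then A = (D²/8)(θ − sin θ) = 2.62 m² and P = Dθ/2 = 4.064 m. Hydraulic radius R = A/P = 2.62/4.064 = 0.6447 m. Q_B = (1/0.027)·2.62·0.6447^(2/3)·√0.0002 = 1.024 m³/s.
Q_A = 0.5855 m³/s vs Q_B = 1.024 m³/s, so channel B carries more.

channel B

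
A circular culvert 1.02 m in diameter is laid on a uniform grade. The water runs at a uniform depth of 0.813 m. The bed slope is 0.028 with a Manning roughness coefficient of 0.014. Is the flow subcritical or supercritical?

For a circular section of diameter D = 1.02 m at depth y = 0.813 m, the central angle is θ = 2 arccos(1 − 2y/D) = 4.414 rad. Then A = (D²/8)(θ − sin θ) = 0.6983 m² and P = Dθ/2 = 2.251 m.
Hydraulic radius R = A/P = 0.6983/2.251 = 0.3102 m.
V = (1/n) R^(2/3) √S = (1/0.014) × 0.3102^(2/3) × √0.028 = 5.477 m/s. Hydraulic depth D_h = A/T = 0.6983/0.8205 = 0.8511 m.
Froude number Fr = V/√(g·D_h) = 5.477/√(9.81×0.8511) = 1.9, which is greater than 1, so the flow is supercritical.

supercritical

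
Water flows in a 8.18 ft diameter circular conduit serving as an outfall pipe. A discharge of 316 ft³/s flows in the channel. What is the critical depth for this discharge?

At critical depth, Q² T / (g A³) = 1, i.e. A³/T = Q²/g = 316²/32.2 = 3101.
Trying y = 3.16 ft: A³/T = 825.6 — low.
Trying y = 5.5 ft: A³/T = 6910 — high.
Trying y = 4.47 ft: A³/T = 3114 — close enough.

y_c = 4.47 ft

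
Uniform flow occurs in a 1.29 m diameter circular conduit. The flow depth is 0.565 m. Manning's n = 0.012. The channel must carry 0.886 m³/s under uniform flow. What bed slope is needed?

S = 0.0019

For a circular section of diameter D = 1.29 m at depth y = 0.565 m, the central angle is θ = 2 arccos(1 − 2y/D) = 2.893 rad. Then A = (D²/8)(θ − sin θ) = 0.5506 m² and P = Dθ/2 = 1.866 m.
Hydraulic radius R = A/P = 0.5506/1.866 = 0.2951 m.
From Manning's equation, S = [nQ / (1 A R^(2/3))]² = [0.012 × 0.886 / (1 × 0.5506 × 0.2951^(2/3))]² = 0.0019.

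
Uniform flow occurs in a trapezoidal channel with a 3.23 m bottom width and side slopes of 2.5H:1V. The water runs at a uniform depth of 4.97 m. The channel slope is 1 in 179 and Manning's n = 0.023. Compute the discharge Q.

Q = 477 m³/s

With bottom width b = 3.23 m and side slope z = 2.5: A = (b + zy)y = (3.23 + 2.5×4.97)×4.97 = 77.81 m²; P = b + 2y√(1+z²) = 3.23 + 2×4.97×2.693 = 29.99 m.
Hydraulic radius R = A/P = 77.81/29.99 = 2.594 m.
Manning's equation: Q = (1/n) A R^(2/3) S^(1/2) = (1/0.023) × 77.81 × 2.594^(2/3) × 0.005587^(1/2) = 477 m³/s.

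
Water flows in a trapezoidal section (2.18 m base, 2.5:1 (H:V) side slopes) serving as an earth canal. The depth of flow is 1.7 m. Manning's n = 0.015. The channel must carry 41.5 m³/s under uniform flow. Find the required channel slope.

With bottom width b = 2.18 m and side slope z = 2.5: A = (b + zy)y = (2.18 + 2.5×1.7)×1.7 = 10.93 m²; P = b + 2y√(1+z²) = 2.18 + 2×1.7×2.693 = 11.33 m.
Hydraulic radius R = A/P = 10.93/11.33 = 0.9644 m.
From Manning's equation, S = [nQ / (1 A R^(2/3))]² = [0.015 × 41.5 / (1 × 10.93 × 0.9644^(2/3))]² = 0.0034.

S = 0.0034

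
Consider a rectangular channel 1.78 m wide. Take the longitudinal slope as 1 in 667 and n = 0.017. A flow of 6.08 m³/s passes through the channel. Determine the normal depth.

Manning's equation rearranged: A R^(2/3) = nQ / (1·√S) = 0.017 × 6.08 / (√0.001499) = 2.669.
Trying y = 2.6 m: A R^(2/3) = 3.519 — too large.
Trying y = 1.55 m: A R^(2/3) = 1.886 — too small.
Trying y = 2.06 m: A R^(2/3) = 2.67 — ≈ 2.669.

y_n = 2.06 m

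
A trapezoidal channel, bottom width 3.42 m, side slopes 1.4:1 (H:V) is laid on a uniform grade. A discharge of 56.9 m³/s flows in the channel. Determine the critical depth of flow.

At critical depth, Q² T / (g A³) = 1, i.e. A³/T = Q²/g = 56.9²/9.81 = 330.
At y = 1.59 m: A³/T = 91.9 — too small.
At y = 2.87 m: A³/T = 849.1 — too large.
At y = 2.25 m: A³/T = 332.3 — close enough.

y_c = 2.25 m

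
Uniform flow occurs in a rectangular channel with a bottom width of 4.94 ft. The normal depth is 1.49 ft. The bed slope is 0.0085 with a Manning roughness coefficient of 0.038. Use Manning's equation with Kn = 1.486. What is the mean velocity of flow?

Flow area A = b·y = 4.94 × 1.49 = 7.361 ft². Wetted perimeter P = b + 2y = 4.94 + 2×1.49 = 7.92 ft.
Hydraulic radius R = A/P = 7.361/7.92 = 0.9294 ft.
From Manning's equation, V = (1.486/n) R^(2/3) S^(1/2) = (1.486/0.038) × 0.9294^(2/3) × 0.0085^(1/2) = 3.43 ft/s.

V = 3.43 ft/s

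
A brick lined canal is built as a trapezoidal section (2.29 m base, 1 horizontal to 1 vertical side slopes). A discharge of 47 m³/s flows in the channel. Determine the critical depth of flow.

y_c = 2.47 m

At critical depth, Q² T / (g A³) = 1, i.e. A³/T = Q²/g = 47²/9.81 = 225.2.
Trying y = 2.01 m: A³/T = 102.3 — low.
Trying y = 2.47 m: A³/T = 224.8 — close enough.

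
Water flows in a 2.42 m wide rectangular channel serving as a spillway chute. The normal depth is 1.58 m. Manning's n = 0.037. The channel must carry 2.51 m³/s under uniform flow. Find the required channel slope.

S = 0.000977

Flow area A = b·y = 2.42 × 1.58 = 3.824 m². Wetted perimeter P = b + 2y = 2.42 + 2×1.58 = 5.58 m.
Hydraulic radius R = A/P = 3.824/5.58 = 0.6852 m.
From Manning's equation, S = [nQ / (1 A R^(2/3))]² = [0.037 × 2.51 / (1 × 3.824 × 0.6852^(2/3))]² = 0.000977.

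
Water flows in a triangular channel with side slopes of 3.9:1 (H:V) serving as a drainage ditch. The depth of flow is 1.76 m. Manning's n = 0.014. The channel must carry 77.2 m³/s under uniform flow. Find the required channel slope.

S = 0.0099

For a triangular section with side slope z = 3.9: A = zy² = 3.9×1.76² = 12.08 m²; P = 2y√(1+z²) = 2×1.76×4.026 = 14.17 m.
Hydraulic radius R = A/P = 12.08/14.17 = 0.8524 m.
From Manning's equation, S = [nQ / (1 A R^(2/3))]² = [0.014 × 77.2 / (1 × 12.08 × 0.8524^(2/3))]² = 0.0099.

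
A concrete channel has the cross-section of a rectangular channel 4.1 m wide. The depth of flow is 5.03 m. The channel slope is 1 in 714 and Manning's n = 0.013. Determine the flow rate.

Flow area A = b·y = 4.1 × 5.03 = 20.62 m². Wetted perimeter P = b + 2y = 4.1 + 2×5.03 = 14.16 m.
Hydraulic radius R = A/P = 20.62/14.16 = 1.456 m.
Manning's equation: Q = (1/n) A R^(2/3) S^(1/2) = (1/0.013) × 20.62 × 1.456^(2/3) × 0.001401^(1/2) = 76.3 m³/s.

Q = 76.3 m³/s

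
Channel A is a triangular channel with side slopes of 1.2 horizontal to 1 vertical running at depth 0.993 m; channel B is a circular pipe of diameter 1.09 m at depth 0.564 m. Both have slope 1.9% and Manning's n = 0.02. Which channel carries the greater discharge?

channel A

Channel A: For a triangular section with side slope z = 1.2: A = zy² = 1.2×0.993² = 1.183 m²; P = 2y√(1+z²) = 2×0.993×1.562 = 3.102 m. Hydraulic radius R = A/P = 1.183/3.102 = 0.3814 m. Q_A = (1/0.02)·1.183·0.3814^(2/3)·√0.019 = 4.289 m³/s.
Channel B: For a circular section of diameter D = 1.09 m at depth y = 0.564 m, the central angle is θ = 2 arccos(1 − 2y/D) = 3.211 rad. Then A = (D²/8)(θ − sin θ) = 0.4873 m² and P = Dθ/2 = 1.75 m. Hydraulic radius R = A/P = 0.4873/1.75 = 0.2784 m. Q_B = (1/0.02)·0.4873·0.2784^(2/3)·√0.019 = 1.432 m³/s.
Q_A = 4.289 m³/s vs Q_B = 1.432 m³/s, so channel A carries more.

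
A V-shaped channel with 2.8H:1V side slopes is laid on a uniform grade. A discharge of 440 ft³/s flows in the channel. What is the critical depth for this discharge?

y_c = 4.34 ft

At critical depth, Q² T / (g A³) = 1, i.e. A³/T = Q²/g = 440²/32.2 = 6012.
Trying y = 3.67 ft: A³/T = 2610 — too small.
Trying y = 4.34 ft: A³/T = 6036 — close enough.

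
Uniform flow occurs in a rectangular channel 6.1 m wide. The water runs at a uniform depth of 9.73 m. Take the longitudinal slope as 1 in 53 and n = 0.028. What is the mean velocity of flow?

V = 8.6 m/s

Flow area A = b·y = 6.1 × 9.73 = 59.35 m². Wetted perimeter P = b + 2y = 6.1 + 2×9.73 = 25.56 m.
Hydraulic radius R = A/P = 59.35/25.56 = 2.322 m.
From Manning's equation, V = (1/n) R^(2/3) S^(1/2) = (1/0.028) × 2.322^(2/3) × 0.01887^(1/2) = 8.6 m/s.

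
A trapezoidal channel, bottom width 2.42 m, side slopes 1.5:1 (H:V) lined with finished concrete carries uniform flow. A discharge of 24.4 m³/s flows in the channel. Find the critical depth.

y_c = 1.58 m

At critical depth, Q² T / (g A³) = 1, i.e. A³/T = Q²/g = 24.4²/9.81 = 60.69.
At y = 1.35 m: A³/T = 33.4 — low.
At y = 1.74 m: A³/T = 87.75 — high.
At y = 1.58 m: A³/T = 60.54 — ≈ 60.69.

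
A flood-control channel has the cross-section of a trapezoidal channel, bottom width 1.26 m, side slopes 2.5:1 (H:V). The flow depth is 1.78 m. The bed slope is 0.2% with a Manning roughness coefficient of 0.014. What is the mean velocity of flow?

V = 3.06 m/s

With bottom width b = 1.26 m and side slope z = 2.5: A = (b + zy)y = (1.26 + 2.5×1.78)×1.78 = 10.16 m²; P = b + 2y√(1+z²) = 1.26 + 2×1.78×2.693 = 10.85 m.
Hydraulic radius R = A/P = 10.16/10.85 = 0.9371 m.
From Manning's equation, V = (1/n) R^(2/3) S^(1/2) = (1/0.014) × 0.9371^(2/3) × 0.002^(1/2) = 3.06 m/s.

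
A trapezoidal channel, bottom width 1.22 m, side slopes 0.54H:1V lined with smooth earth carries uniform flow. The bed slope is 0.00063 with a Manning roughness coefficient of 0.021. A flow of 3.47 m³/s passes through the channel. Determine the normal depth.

Manning's equation rearranged: A R^(2/3) = nQ / (1·√S) = 0.021 × 3.47 / (√0.00063) = 2.903.
At y = 1.89 m: A R^(2/3) = 3.551 — over.
At y = 1.27 m: A R^(2/3) = 1.701 — short.
At y = 1.7 m: A R^(2/3) = 2.906 — ≈ 2.903.

y_n = 1.7 m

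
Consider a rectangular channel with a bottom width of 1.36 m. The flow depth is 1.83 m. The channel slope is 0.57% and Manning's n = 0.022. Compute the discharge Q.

Q = 5.35 m³/s

Flow area A = b·y = 1.36 × 1.83 = 2.489 m². Wetted perimeter P = b + 2y = 1.36 + 2×1.83 = 5.02 m.
Hydraulic radius R = A/P = 2.489/5.02 = 0.4958 m.
Manning's equation: Q = (1/n) A R^(2/3) S^(1/2) = (1/0.022) × 2.489 × 0.4958^(2/3) × 0.0057^(1/2) = 5.35 m³/s.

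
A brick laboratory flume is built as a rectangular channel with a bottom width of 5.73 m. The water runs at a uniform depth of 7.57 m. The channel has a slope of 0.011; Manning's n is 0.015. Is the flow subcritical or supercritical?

supercritical

Flow area A = b·y = 5.73 × 7.57 = 43.38 m². Wetted perimeter P = b + 2y = 5.73 + 2×7.57 = 20.87 m.
Hydraulic radius R = A/P = 43.38/20.87 = 2.078 m.
V = (1/n) R^(2/3) √S = (1/0.015) × 2.078^(2/3) × √0.011 = 11.39 m/s. Hydraulic depth D_h = A/T = 43.38/5.73 = 7.57 m.
Froude number Fr = V/√(g·D_h) = 11.39/√(9.81×7.57) = 1.32, which is greater than 1, so the flow is supercritical.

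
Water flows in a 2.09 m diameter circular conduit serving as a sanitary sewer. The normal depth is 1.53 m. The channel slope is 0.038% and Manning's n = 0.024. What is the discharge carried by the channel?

For a circular section of diameter D = 2.09 m at depth y = 1.53 m, the central angle is θ = 2 arccos(1 − 2y/D) = 4.107 rad. Then A = (D²/8)(θ − sin θ) = 2.691 m² and P = Dθ/2 = 4.292 m.
Hydraulic radius R = A/P = 2.691/4.292 = 0.6271 m.
Manning's equation: Q = (1/n) A R^(2/3) S^(1/2) = (1/0.024) × 2.691 × 0.6271^(2/3) × 0.00038^(1/2) = 1.6 m³/s.

Q = 1.6 m³/s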